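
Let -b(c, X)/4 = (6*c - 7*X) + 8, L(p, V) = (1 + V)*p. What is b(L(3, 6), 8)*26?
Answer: -8112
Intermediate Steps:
L(p, V) = p*(1 + V)
b(c, X) = -32 - 24*c + 28*X (b(c, X) = -4*((6*c - 7*X) + 8) = -4*((-7*X + 6*c) + 8) = -4*(8 - 7*X + 6*c) = -32 - 24*c + 28*X)
b(L(3, 6), 8)*26 = (-32 - 72*(1 + 6) + 28*8)*26 = (-32 - 72*7 + 224)*26 = (-32 - 24*21 + 224)*26 = (-32 - 504 + 224)*26 = -312*26 = -8112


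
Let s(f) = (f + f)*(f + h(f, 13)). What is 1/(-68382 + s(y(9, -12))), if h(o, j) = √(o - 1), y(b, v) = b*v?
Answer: I/(18*(-2503*I + 12*√109)) ≈ -2.214e-5 + 1.1082e-6*I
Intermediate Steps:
h(o, j) = √(-1 + o)
s(f) = 2*f*(f + √(-1 + f)) (s(f) = (f + f)*(f + √(-1 + f)) = (2*f)*(f + √(-1 + f)) = 2*f*(f + √(-1 + f)))
1/(-68382 + s(y(9, -12))) = 1/(-68382 + 2*(9*(-12))*(9*(-12) + √(-1 + 9*(-12)))) = 1/(-68382 + 2*(-108)*(-108 + √(-1 - 108))) = 1/(-68382 + 2*(-108)*(-108 + √(-109))) = 1/(-68382 + 2*(-108)*(-108 + I*√109)) = 1/(-68382 + (23328 - 216*I*√109)) = 1/(-45054 - 216*I*√109)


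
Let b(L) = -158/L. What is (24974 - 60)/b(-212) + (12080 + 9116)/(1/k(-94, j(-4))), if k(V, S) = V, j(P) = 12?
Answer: -154760612/79 ≈ -1.9590e+6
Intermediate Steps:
(24974 - 60)/b(-212) + (12080 + 9116)/(1/k(-94, j(-4))) = (24974 - 60)/((-158/(-212))) + (12080 + 9116)/(1/(-94)) = 24914/((-158*(-1/212))) + 21196/(-1/94) = 24914/(79/106) + 21196*(-94) = 24914*(106/79) - 1992424 = 2640884/79 - 1992424 = -154760612/79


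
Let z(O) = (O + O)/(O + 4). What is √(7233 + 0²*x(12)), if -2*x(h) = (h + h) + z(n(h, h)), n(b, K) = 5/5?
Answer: √7233 ≈ 85.047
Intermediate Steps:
n(b, K) = 1 (n(b, K) = 5*(⅕) = 1)
z(O) = 2*O/(4 + O) (z(O) = (2*O)/(4 + O) = 2*O/(4 + O))
x(h) = -⅕ - h (x(h) = -((h + h) + 2*1/(4 + 1))/2 = -(2*h + 2*1/5)/2 = -(2*h + 2*1*(⅕))/2 = -(2*h + ⅖)/2 = -(⅖ + 2*h)/2 = -⅕ - h)
√(7233 + 0²*x(12)) = √(7233 + 0²*(-⅕ - 1*12)) = √(7233 + 0*(-⅕ - 12)) = √(7233 + 0*(-61/5)) = √(7233 + 0) = √7233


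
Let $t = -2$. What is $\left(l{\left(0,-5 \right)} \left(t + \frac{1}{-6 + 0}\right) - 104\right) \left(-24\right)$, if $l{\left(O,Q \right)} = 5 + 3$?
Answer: $2912$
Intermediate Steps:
$l{\left(O,Q \right)} = 8$
$\left(l{\left(0,-5 \right)} \left(t + \frac{1}{-6 + 0}\right) - 104\right) \left(-24\right) = \left(8 \left(-2 + \frac{1}{-6 + 0}\right) - 104\right) \left(-24\right) = \left(8 \left(-2 + \frac{1}{-6}\right) - 104\right) \left(-24\right) = \left(8 \left(-2 - \frac{1}{6}\right) - 104\right) \left(-24\right) = \left(8 \left(- \frac{13}{6}\right) - 104\right) \left(-24\right) = \left(- \frac{52}{3} - 104\right) \left(-24\right) = \left(- \frac{364}{3}\right) \left(-24\right) = 2912$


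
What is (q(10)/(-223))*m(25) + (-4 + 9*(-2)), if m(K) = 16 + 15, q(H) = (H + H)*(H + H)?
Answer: -17306/223 ≈ -77.605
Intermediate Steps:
q(H) = 4*H² (q(H) = (2*H)*(2*H) = 4*H²)
m(K) = 31
(q(10)/(-223))*m(25) + (-4 + 9*(-2)) = ((4*10²)/(-223))*31 + (-4 + 9*(-2)) = ((4*100)*(-1/223))*31 + (-4 - 18) = (400*(-1/223))*31 - 22 = -400/223*31 - 22 = -12400/223 - 22 = -17306/223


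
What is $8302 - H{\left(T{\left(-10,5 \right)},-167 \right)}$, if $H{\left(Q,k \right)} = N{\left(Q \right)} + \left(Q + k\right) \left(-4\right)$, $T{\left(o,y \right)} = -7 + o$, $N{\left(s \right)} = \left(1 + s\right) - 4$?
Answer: $7586$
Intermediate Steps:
$N{\left(s \right)} = -3 + s$
$H{\left(Q,k \right)} = -3 - 4 k - 3 Q$ ($H{\left(Q,k \right)} = \left(-3 + Q\right) + \left(Q + k\right) \left(-4\right) = \left(-3 + Q\right) - \left(4 Q + 4 k\right) = -3 - 4 k - 3 Q$)
$8302 - H{\left(T{\left(-10,5 \right)},-167 \right)} = 8302 - \left(-3 - -668 - 3 \left(-7 - 10\right)\right) = 8302 - \left(-3 + 668 - -51\right) = 8302 - \left(-3 + 668 + 51\right) = 8302 - 716 = 7586$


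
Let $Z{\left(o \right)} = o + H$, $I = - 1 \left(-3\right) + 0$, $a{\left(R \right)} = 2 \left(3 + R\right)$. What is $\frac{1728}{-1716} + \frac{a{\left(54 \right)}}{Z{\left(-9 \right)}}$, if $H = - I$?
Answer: $- \frac{3005}{286} \approx -10.507$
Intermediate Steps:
$a{\left(R \right)} = 6 + 2 R$
$I = 3$ ($I = \left(-1\right) \left(-3\right) + 0 = 3 + 0 = 3$)
$H = -3$ ($H = \left(-1\right) 3 = -3$)
$Z{\left(o \right)} = -3 + o$ ($Z{\left(o \right)} = o - 3 = -3 + o$)
$\frac{1728}{-1716} + \frac{a{\left(54 \right)}}{Z{\left(-9 \right)}} = \frac{1728}{-1716} + \frac{6 + 2 \cdot 54}{-3 - 9} = 1728 \left(- \frac{1}{1716}\right) + \frac{6 + 108}{-12} = - \frac{144}{143} + 114 \left(- \frac{1}{12}\right) = - \frac{144}{143} - \frac{19}{2} = - \frac{3005}{286}$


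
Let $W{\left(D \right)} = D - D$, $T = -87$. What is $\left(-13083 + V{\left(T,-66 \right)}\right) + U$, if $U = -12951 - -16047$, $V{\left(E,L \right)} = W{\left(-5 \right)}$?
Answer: $-9987$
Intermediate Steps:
$W{\left(D \right)} = 0$
$V{\left(E,L \right)} = 0$
$U = 3096$ ($U = -12951 + 16047 = 3096$)
$\left(-13083 + V{\left(T,-66 \right)}\right) + U = \left(-13083 + 0\right) + 3096 = -13083 + 3096 = -9987$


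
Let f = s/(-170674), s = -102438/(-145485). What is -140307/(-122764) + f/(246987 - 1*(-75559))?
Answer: 4459190680962801099/3901644855665388580 ≈ 1.1429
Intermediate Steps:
s = 11382/16165 (s = -102438*(-1/145485) = 11382/16165 ≈ 0.70411)
f = -813/197067515 (f = (11382/16165)/(-170674) = (11382/16165)*(-1/170674) = -813/197067515 ≈ -4.1255e-6)
-140307/(-122764) + f/(246987 - 1*(-75559)) = -140307/(-122764) - 813/(197067515*(246987 - 1*(-75559))) = -140307*(-1/122764) - 813/(197067515*(246987 + 75559)) = 140307/122764 - 813/197067515/322546 = 140307/122764 - 813/197067515*1/322546 = 140307/122764 - 813/63563338693190 = 4459190680962801099/3901644855665388580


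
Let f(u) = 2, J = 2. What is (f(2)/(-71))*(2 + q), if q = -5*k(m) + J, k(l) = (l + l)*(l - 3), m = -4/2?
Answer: 192/71 ≈ 2.7042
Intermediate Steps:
m = -2 (m = -4*½ = -2)
k(l) = 2*l*(-3 + l) (k(l) = (2*l)*(-3 + l) = 2*l*(-3 + l))
q = -98 (q = -10*(-2)*(-3 - 2) + 2 = -10*(-2)*(-5) + 2 = -5*20 + 2 = -100 + 2 = -98)
(f(2)/(-71))*(2 + q) = (2/(-71))*(2 - 98) = (2*(-1/71))*(-96) = -2/71*(-96) = 192/71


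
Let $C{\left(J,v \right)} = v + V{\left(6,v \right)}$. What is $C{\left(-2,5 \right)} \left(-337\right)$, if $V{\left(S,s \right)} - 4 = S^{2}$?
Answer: $-15165$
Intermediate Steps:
$V{\left(S,s \right)} = 4 + S^{2}$
$C{\left(J,v \right)} = 40 + v$ ($C{\left(J,v \right)} = v + \left(4 + 6^{2}\right) = v + \left(4 + 36\right) = v + 40 = 40 + v$)
$C{\left(-2,5 \right)} \left(-337\right) = \left(40 + 5\right) \left(-337\right) = 45 \left(-337\right) = -15165$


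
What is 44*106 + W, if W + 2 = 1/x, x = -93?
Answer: 433565/93 ≈ 4662.0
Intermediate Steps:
W = -187/93 (W = -2 + 1/(-93) = -2 - 1/93 = -187/93 ≈ -2.0108)
44*106 + W = 44*106 - 187/93 = 4664 - 187/93 = 433565/93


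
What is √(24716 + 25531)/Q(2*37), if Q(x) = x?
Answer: 3*√5583/74 ≈ 3.0292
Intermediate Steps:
√(24716 + 25531)/Q(2*37) = √(24716 + 25531)/((2*37)) = √50247/74 = (3*√5583)*(1/74) = 3*√5583/74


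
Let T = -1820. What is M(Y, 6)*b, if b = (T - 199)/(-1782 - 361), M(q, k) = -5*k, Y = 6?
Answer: -60570/2143 ≈ -28.264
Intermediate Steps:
b = 2019/2143 (b = (-1820 - 199)/(-1782 - 361) = -2019/(-2143) = -2019*(-1/2143) = 2019/2143 ≈ 0.94214)
M(Y, 6)*b = -5*6*(2019/2143) = -30*2019/2143 = -60570/2143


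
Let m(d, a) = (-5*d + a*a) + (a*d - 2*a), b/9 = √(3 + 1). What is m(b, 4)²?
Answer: 100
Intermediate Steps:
b = 18 (b = 9*√(3 + 1) = 9*√4 = 9*2 = 18)
m(d, a) = a² - 5*d - 2*a + a*d (m(d, a) = (-5*d + a²) + (-2*a + a*d) = (a² - 5*d) + (-2*a + a*d) = a² - 5*d - 2*a + a*d)
m(b, 4)² = (4² - 5*18 - 2*4 + 4*18)² = (16 - 90 - 8 + 72)² = (-10)² = 100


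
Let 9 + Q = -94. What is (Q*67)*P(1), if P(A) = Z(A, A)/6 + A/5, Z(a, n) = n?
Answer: -75911/30 ≈ -2530.4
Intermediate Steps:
Q = -103 (Q = -9 - 94 = -103)
P(A) = 11*A/30 (P(A) = A/6 + A/5 = 11*A/30)
(Q*67)*P(1) = (-103*67)*((11/30)*1) = -6901*11/30 = -75911/30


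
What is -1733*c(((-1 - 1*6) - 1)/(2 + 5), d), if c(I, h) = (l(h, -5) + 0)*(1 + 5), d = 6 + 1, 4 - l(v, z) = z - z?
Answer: -41592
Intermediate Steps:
l(v, z) = 4 (l(v, z) = 4 - (z - z) = 4 - 1*0 = 4 + 0 = 4)
d = 7
c(I, h) = 24 (c(I, h) = (4 + 0)*(1 + 5) = 4*6 = 24)
-1733*c(((-1 - 1*6) - 1)/(2 + 5), d) = -1733*24 = -41592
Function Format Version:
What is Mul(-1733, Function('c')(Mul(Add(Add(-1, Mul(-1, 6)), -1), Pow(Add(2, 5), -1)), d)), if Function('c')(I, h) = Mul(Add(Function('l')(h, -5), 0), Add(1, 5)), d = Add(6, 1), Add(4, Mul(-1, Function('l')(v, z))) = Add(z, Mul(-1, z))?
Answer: -41592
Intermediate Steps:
Function('l')(v, z) = 4 (Function('l')(v, z) = Add(4, Mul(-1, Add(z, Mul(-1, z)))) = Add(4, Mul(-1, 0)) = Add(4, 0) = 4)
d = 7
Function('c')(I, h) = 24 (Function('c')(I, h) = Mul(Add(4, 0), Add(1, 5)) = Mul(4, 6) = 24)
Mul(-1733, Function('c')(Mul(Add(Add(-1, Mul(-1, 6)), -1), Pow(Add(2, 5), -1)), d)) = Mul(-1733, 24) = -41592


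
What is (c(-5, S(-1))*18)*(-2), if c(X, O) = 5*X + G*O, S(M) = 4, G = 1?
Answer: 756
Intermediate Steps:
c(X, O) = O + 5*X (c(X, O) = 5*X + 1*O = 5*X + O = O + 5*X)
(c(-5, S(-1))*18)*(-2) = ((4 + 5*(-5))*18)*(-2) = ((4 - 25)*18)*(-2) = -21*18*(-2) = -378*(-2) = 756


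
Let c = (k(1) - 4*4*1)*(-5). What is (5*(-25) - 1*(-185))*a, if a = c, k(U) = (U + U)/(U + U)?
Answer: 4500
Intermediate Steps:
k(U) = 1 (k(U) = (2*U)/((2*U)) = (2*U)*(1/(2*U)) = 1)
c = 75 (c = (1 - 4*4*1)*(-5) = (1 - 16*1)*(-5) = (1 - 16)*(-5) = -15*(-5) = 75)
a = 75
(5*(-25) - 1*(-185))*a = (5*(-25) - 1*(-185))*75 = (-125 + 185)*75 = 60*75 = 4500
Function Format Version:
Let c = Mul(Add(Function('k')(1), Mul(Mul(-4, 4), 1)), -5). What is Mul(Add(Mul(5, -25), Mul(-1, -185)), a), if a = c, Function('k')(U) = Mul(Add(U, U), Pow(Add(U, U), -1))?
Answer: 4500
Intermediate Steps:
Function('k')(U) = 1 (Function('k')(U) = Mul(Mul(2, U), Pow(Mul(2, U), -1)) = Mul(Mul(2, U), Mul(Rational(1, 2), Pow(U, -1))) = 1)
c = 75 (c = Mul(Add(1, Mul(Mul(-4, 4), 1)), -5) = Mul(Add(1, Mul(-16, 1)), -5) = Mul(Add(1, -16), -5) = Mul(-15, -5) = 75)
a = 75
Mul(Add(Mul(5, -25), Mul(-1, -185)), a) = Mul(Add(Mul(5, -25), Mul(-1, -185)), 75) = Mul(Add(-125, 185), 75) = Mul(60, 75) = 4500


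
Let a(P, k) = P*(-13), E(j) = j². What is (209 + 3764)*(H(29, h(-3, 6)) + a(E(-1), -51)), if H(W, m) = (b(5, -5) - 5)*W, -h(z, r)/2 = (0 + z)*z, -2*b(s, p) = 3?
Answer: -1601119/2 ≈ -8.0056e+5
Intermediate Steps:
b(s, p) = -3/2 (b(s, p) = -½*3 = -3/2)
h(z, r) = -2*z² (h(z, r) = -2*(0 + z)*z = -2*z*z = -2*z²)
a(P, k) = -13*P
H(W, m) = -13*W/2 (H(W, m) = (-3/2 - 5)*W = -13*W/2)
(209 + 3764)*(H(29, h(-3, 6)) + a(E(-1), -51)) = (209 + 3764)*(-13/2*29 - 13*(-1)²) = 3973*(-377/2 - 13*1) = 3973*(-377/2 - 13) = 3973*(-403/2) = -1601119/2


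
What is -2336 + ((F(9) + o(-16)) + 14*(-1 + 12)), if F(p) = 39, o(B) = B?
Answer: -2159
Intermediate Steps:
-2336 + ((F(9) + o(-16)) + 14*(-1 + 12)) = -2336 + ((39 - 16) + 14*(-1 + 12)) = -2336 + (23 + 14*11) = -2336 + (23 + 154) = -2336 + 177 = -2159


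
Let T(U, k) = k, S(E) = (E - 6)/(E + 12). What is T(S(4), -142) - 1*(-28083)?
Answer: 27941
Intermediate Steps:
S(E) = (-6 + E)/(12 + E)
T(S(4), -142) - 1*(-28083) = -142 - 1*(-28083) = -142 + 28083 = 27941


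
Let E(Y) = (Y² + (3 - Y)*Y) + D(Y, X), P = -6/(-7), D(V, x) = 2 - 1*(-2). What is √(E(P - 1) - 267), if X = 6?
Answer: 2*I*√3227/7 ≈ 16.23*I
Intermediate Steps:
D(V, x) = 4 (D(V, x) = 2 + 2 = 4)
P = 6/7 (P = -6*(-⅐) = 6/7 ≈ 0.85714)
E(Y) = 4 + Y² + Y*(3 - Y) (E(Y) = (Y² + (3 - Y)*Y) + 4 = (Y² + Y*(3 - Y)) + 4 = 4 + Y² + Y*(3 - Y))
√(E(P - 1) - 267) = √((4 + 3*(6/7 - 1)) - 267) = √((4 + 3*(-⅐)) - 267) = √((4 - 3/7) - 267) = √(25/7 - 267) = √(-1844/7) = 2*I*√3227/7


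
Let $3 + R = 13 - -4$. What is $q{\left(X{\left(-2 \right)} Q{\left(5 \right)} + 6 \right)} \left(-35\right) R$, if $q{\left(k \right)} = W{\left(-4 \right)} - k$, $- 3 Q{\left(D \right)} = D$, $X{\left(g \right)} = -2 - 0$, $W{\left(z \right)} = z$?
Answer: $\frac{19600}{3} \approx 6533.3$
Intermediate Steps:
$X{\left(g \right)} = -2$ ($X{\left(g \right)} = -2 + 0 = -2$)
$Q{\left(D \right)} = - \frac{D}{3}$
$R = 14$ ($R = -3 + \left(13 - -4\right) = -3 + \left(13 + 4\right) = -3 + 17 = 14$)
$q{\left(k \right)} = -4 - k$
$q{\left(X{\left(-2 \right)} Q{\left(5 \right)} + 6 \right)} \left(-35\right) R = \left(-4 - \left(- 2 \left(\left(- \frac{1}{3}\right) 5\right) + 6\right)\right) \left(-35\right) 14 = \left(-4 - \left(\left(-2\right) \left(- \frac{5}{3}\right) + 6\right)\right) \left(-35\right) 14 = \left(-4 - \left(\frac{10}{3} + 6\right)\right) \left(-35\right) 14 = \left(-4 - \frac{28}{3}\right) \left(-35\right) 14 = \left(- \frac{40}{3}\right) \left(-35\right) 14 = \frac{1400}{3} \cdot 14 = \frac{19600}{3}$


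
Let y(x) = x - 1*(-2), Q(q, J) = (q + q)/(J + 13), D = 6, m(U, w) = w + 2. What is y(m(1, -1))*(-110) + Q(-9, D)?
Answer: -6288/19 ≈ -330.95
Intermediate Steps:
m(U, w) = 2 + w
Q(q, J) = 2*q/(13 + J) (Q(q, J) = (2*q)/(13 + J) = 2*q/(13 + J))
y(x) = 2 + x (y(x) = x + 2 = 2 + x)
y(m(1, -1))*(-110) + Q(-9, D) = (2 + (2 - 1))*(-110) + 2*(-9)/(13 + 6) = (2 + 1)*(-110) + 2*(-9)/19 = 3*(-110) + 2*(-9)*(1/19) = -330 - 18/19 = -6288/19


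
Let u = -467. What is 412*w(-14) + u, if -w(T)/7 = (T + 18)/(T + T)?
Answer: -55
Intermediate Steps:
w(T) = -7*(18 + T)/(2*T) (w(T) = -7*(T + 18)/(T + T) = -7*(18 + T)/(2*T))
412*w(-14) + u = 412*(-7/2 - 63/(-14)) - 467 = 412*(-7/2 - 63*(-1/14)) - 467 = 412*(-7/2 + 9/2) - 467 = 412*1 - 467 = 412 - 467 = -55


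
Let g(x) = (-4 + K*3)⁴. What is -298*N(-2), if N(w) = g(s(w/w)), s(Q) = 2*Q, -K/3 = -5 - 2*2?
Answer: -10475606218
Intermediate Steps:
K = 27 (K = -3*(-5 - 2*2) = -3*(-5 - 4) = -3*(-9) = 27)
g(x) = 35153041 (g(x) = (-4 + 27*3)⁴ = (-4 + 81)⁴ = 77⁴ = 35153041)
N(w) = 35153041
-298*N(-2) = -298*35153041 = -10475606218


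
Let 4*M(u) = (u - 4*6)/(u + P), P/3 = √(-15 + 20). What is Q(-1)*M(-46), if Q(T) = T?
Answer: -805/2071 - 105*√5/4142 ≈ -0.44539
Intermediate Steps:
P = 3*√5 (P = 3*√(-15 + 20) = 3*√5 ≈ 6.7082)
M(u) = (-24 + u)/(4*(u + 3*√5)) (M(u) = ((u - 4*6)/(u + 3*√5))/4 = ((u - 24)/(u + 3*√5))/4 = ((-24 + u)/(u + 3*√5))/4 = (-24 + u)/(4*(u + 3*√5)))
Q(-1)*M(-46) = -(-24 - 46)/(4*(-46 + 3*√5)) = -(-70)/(4*(-46 + 3*√5)) = -(-35)/(2*(-46 + 3*√5)) = 35/(2*(-46 + 3*√5))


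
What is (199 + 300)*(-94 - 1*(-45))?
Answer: -24451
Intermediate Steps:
(199 + 300)*(-94 - 1*(-45)) = 499*(-94 + 45) = 499*(-49) = -24451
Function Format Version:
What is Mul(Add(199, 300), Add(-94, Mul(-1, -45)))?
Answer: -24451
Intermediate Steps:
Mul(Add(199, 300), Add(-94, Mul(-1, -45))) = Mul(499, Add(-94, 45)) = Mul(499, -49) = -24451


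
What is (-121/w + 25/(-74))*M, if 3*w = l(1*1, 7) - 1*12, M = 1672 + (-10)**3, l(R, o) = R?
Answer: 812112/37 ≈ 21949.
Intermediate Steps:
M = 672 (M = 1672 - 1000 = 672)
w = -11/3 (w = (1*1 - 1*12)/3 = (1 - 12)/3 = (1/3)*(-11) = -11/3 ≈ -3.6667)
(-121/w + 25/(-74))*M = (-121/(-11/3) + 25/(-74))*672 = (-121*(-3/11) + 25*(-1/74))*672 = (33 - 25/74)*672 = (2417/74)*672 = 812112/37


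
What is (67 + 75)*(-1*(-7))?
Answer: 994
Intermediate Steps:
(67 + 75)*(-1*(-7)) = 142*7 = 994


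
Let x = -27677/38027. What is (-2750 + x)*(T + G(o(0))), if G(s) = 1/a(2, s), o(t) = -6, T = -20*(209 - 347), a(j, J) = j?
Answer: -577507238967/76054 ≈ -7.5934e+6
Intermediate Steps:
T = 2760 (T = -20*(-138) = 2760)
x = -27677/38027 (x = -27677*1/38027 = -27677/38027 ≈ -0.72783)
G(s) = ½ (G(s) = 1/2 = ½)
(-2750 + x)*(T + G(o(0))) = (-2750 - 27677/38027)*(2760 + ½) = -104601927/38027*5521/2 = -577507238967/76054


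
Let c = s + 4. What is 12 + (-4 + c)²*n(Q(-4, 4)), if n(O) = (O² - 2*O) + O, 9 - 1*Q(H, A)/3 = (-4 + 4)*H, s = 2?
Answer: 2820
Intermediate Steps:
Q(H, A) = 27 (Q(H, A) = 27 - 3*(-4 + 4)*H = 27 - 0*H = 27 - 3*0 = 27 + 0 = 27)
c = 6 (c = 2 + 4 = 6)
n(O) = O² - O
12 + (-4 + c)²*n(Q(-4, 4)) = 12 + (-4 + 6)²*(27*(-1 + 27)) = 12 + 2²*(27*26) = 12 + 4*702 = 12 + 2808 = 2820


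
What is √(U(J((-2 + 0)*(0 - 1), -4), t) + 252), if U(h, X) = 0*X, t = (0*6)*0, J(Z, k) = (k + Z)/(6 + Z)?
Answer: 6*√7 ≈ 15.875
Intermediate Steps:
J(Z, k) = (Z + k)/(6 + Z)
t = 0 (t = 0*0 = 0)
U(h, X) = 0
√(U(J((-2 + 0)*(0 - 1), -4), t) + 252) = √(0 + 252) = √252 = 6*√7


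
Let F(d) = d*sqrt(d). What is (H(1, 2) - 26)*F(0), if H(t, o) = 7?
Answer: 0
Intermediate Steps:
F(d) = d**(3/2)
(H(1, 2) - 26)*F(0) = (7 - 26)*0**(3/2) = -19*0 = 0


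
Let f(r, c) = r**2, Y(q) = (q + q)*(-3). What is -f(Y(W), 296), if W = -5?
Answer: -900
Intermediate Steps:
Y(q) = -6*q (Y(q) = (2*q)*(-3) = -6*q)
-f(Y(W), 296) = -(-6*(-5))**2 = -1*30**2 = -1*900 = -900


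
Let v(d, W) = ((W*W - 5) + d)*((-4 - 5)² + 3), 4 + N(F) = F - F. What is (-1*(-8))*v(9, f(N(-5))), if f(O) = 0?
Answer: 2688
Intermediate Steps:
N(F) = -4 (N(F) = -4 + (F - F) = -4 + 0 = -4)
v(d, W) = -420 + 84*d + 84*W² (v(d, W) = ((W² - 5) + d)*((-9)² + 3) = ((-5 + W²) + d)*(81 + 3) = (-5 + d + W²)*84 = -420 + 84*d + 84*W²)
(-1*(-8))*v(9, f(N(-5))) = (-1*(-8))*(-420 + 84*9 + 84*0²) = 8*(-420 + 756 + 84*0) = 8*(-420 + 756 + 0) = 8*336 = 2688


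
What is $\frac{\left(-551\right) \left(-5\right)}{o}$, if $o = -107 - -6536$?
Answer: $\frac{2755}{6429} \approx 0.42853$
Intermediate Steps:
$o = 6429$ ($o = -107 + 6536 = 6429$)
$\frac{\left(-551\right) \left(-5\right)}{o} = \frac{\left(-551\right) \left(-5\right)}{6429} = 2755 \cdot \frac{1}{6429} = \frac{2755}{6429}$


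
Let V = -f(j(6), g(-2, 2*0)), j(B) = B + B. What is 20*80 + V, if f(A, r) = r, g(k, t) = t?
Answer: 1600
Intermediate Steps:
j(B) = 2*B
V = 0 (V = -2*0 = -1*0 = 0)
20*80 + V = 20*80 + 0 = 1600 + 0 = 1600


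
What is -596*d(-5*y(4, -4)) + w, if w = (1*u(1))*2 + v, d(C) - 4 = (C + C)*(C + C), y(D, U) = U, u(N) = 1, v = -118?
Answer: -956100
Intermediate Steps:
d(C) = 4 + 4*C² (d(C) = 4 + (C + C)*(C + C) = 4 + (2*C)*(2*C) = 4 + 4*C²)
w = -116 (w = (1*1)*2 - 118 = 1*2 - 118 = 2 - 118 = -116)
-596*d(-5*y(4, -4)) + w = -596*(4 + 4*(-5*(-4))²) - 116 = -596*(4 + 4*20²) - 116 = -596*(4 + 4*400) - 116 = -596*(4 + 1600) - 116 = -596*1604 - 116 = -955984 - 116 = -956100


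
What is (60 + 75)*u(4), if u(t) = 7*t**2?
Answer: 15120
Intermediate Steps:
(60 + 75)*u(4) = (60 + 75)*(7*4**2) = 135*(7*16) = 135*112 = 15120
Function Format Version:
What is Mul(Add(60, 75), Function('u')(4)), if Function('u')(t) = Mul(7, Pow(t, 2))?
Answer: 15120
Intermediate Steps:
Mul(Add(60, 75), Function('u')(4)) = Mul(Add(60, 75), Mul(7, Pow(4, 2))) = Mul(135, Mul(7, 16)) = Mul(135, 112) = 15120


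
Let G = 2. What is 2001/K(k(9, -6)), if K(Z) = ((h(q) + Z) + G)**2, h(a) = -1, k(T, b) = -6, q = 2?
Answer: 2001/25 ≈ 80.040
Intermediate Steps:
K(Z) = (1 + Z)**2 (K(Z) = ((-1 + Z) + 2)**2 = (1 + Z)**2)
2001/K(k(9, -6)) = 2001/((1 - 6)**2) = 2001/((-5)**2) = 2001/25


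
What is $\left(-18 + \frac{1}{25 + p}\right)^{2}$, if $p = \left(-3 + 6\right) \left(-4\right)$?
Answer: $\frac{54289}{169} \approx 321.24$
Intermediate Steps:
$p = -12$ ($p = 3 \left(-4\right) = -12$)
$\left(-18 + \frac{1}{25 + p}\right)^{2} = \left(-18 + \frac{1}{25 - 12}\right)^{2} = \left(-18 + \frac{1}{13}\right)^{2} = \left(- \frac{233}{13}\right)^{2} = \frac{54289}{169}$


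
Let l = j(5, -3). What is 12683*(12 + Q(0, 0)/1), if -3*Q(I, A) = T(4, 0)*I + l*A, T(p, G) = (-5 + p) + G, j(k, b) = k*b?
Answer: 152196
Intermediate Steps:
j(k, b) = b*k
l = -15 (l = -3*5 = -15)
T(p, G) = -5 + G + p
Q(I, A) = 5*A + I/3 (Q(I, A) = -((-5 + 0 + 4)*I - 15*A)/3 = -(-I - 15*A)/3 = 5*A + I/3)
12683*(12 + Q(0, 0)/1) = 12683*(12 + (5*0 + (1/3)*0)/1) = 12683*(12 + (0 + 0)*1) = 12683*(12 + 0*1) = 12683*(12 + 0) = 12683*12 = 152196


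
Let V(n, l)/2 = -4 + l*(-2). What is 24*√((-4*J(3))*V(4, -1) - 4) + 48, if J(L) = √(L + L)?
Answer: 48 + 48*√(-1 + 4*√6) ≈ 190.37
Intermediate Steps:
J(L) = √2*√L (J(L) = √(2*L) = √2*√L)
V(n, l) = -8 - 4*l (V(n, l) = 2*(-4 + l*(-2)) = 2*(-4 - 2*l) = -8 - 4*l)
24*√((-4*J(3))*V(4, -1) - 4) + 48 = 24*√((-4*√2*√3)*(-8 - 4*(-1)) - 4) + 48 = 24*√((-4*√6)*(-8 + 4) - 4) + 48 = 24*√(-4*√6*(-4) - 4) + 48 = 24*√(16*√6 - 4) + 48 = 24*√(-4 + 16*√6) + 48 = 48 + 24*√(-4 + 16*√6)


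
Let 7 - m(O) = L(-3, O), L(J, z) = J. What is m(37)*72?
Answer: 720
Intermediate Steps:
m(O) = 10 (m(O) = 7 - 1*(-3) = 7 + 3 = 10)
m(37)*72 = 10*72 = 720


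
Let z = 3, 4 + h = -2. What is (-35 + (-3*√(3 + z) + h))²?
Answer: 1735 + 246*√6 ≈ 2337.6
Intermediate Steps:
h = -6 (h = -4 - 2 = -6)
(-35 + (-3*√(3 + z) + h))² = (-35 + (-3*√(3 + 3) - 6))² = (-35 + (-3*√6 - 6))² = (-35 + (-6 - 3*√6))² = (-41 - 3*√6)²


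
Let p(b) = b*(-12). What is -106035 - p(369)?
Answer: -101607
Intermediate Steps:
p(b) = -12*b
-106035 - p(369) = -106035 - (-12)*369 = -106035 - 1*(-4428) = -106035 + 4428 = -101607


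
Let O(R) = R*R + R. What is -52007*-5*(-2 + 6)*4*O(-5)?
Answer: 83211200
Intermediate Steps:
O(R) = R + R**2 (O(R) = R**2 + R = R + R**2)
-52007*-5*(-2 + 6)*4*O(-5) = -52007*-5*(-2 + 6)*4*(-5*(1 - 5)) = -52007*-5*4*4*(-5*(-4)) = -52007*(-20*4)*20 = -(-4160560)*20 = -52007*(-1600) = 83211200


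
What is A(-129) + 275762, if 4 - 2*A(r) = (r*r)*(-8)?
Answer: 342328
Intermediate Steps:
A(r) = 2 + 4*r**2 (A(r) = 2 - r*r*(-8)/2 = 2 - r**2*(-8)/2 = 2 - (-4)*r**2 = 2 + 4*r**2)
A(-129) + 275762 = (2 + 4*(-129)**2) + 275762 = (2 + 4*16641) + 275762 = (2 + 66564) + 275762 = 66566 + 275762 = 342328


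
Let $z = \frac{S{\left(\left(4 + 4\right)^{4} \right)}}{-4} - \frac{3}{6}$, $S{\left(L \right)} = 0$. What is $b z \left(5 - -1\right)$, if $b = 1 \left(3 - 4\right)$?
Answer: $3$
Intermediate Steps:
$z = - \frac{1}{2}$ ($z = \frac{0}{-4} - \frac{3}{6} = 0 \left(- \frac{1}{4}\right) - \frac{1}{2} = 0 - \frac{1}{2} = - \frac{1}{2} \approx -0.5$)
$b = -1$ ($b = 1 \left(-1\right) = -1$)
$b z \left(5 - -1\right) = \left(-1\right) \left(- \frac{1}{2}\right) \left(5 - -1\right) = \frac{5 + 1}{2} = \frac{1}{2} \cdot 6 = 3$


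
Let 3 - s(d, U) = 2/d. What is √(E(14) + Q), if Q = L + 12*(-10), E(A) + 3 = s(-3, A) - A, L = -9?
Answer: I*√1281/3 ≈ 11.93*I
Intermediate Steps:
s(d, U) = 3 - 2/d
E(A) = ⅔ - A (E(A) = -3 + ((3 - 2/(-3)) - A) = -3 + ((3 - 2*(-⅓)) - A) = -3 + ((3 + ⅔) - A) = -3 + (11/3 - A) = ⅔ - A)
Q = -129 (Q = -9 + 12*(-10) = -9 - 120 = -129)
√(E(14) + Q) = √((⅔ - 1*14) - 129) = √((⅔ - 14) - 129) = √(-40/3 - 129) = √(-427/3) = I*√1281/3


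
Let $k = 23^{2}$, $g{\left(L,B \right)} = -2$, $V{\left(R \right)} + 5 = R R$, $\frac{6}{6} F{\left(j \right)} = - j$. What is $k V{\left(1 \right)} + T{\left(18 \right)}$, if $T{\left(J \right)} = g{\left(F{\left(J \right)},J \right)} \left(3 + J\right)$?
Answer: $-2158$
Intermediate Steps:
$F{\left(j \right)} = - j$
$V{\left(R \right)} = -5 + R^{2}$ ($V{\left(R \right)} = -5 + R R = -5 + R^{2}$)
$T{\left(J \right)} = -6 - 2 J$ ($T{\left(J \right)} = - 2 \left(3 + J\right) = -6 - 2 J$)
$k = 529$
$k V{\left(1 \right)} + T{\left(18 \right)} = 529 \left(-5 + 1^{2}\right) - 42 = 529 \left(-5 + 1\right) - 42 = 529 \left(-4\right) - 42 = -2116 - 42 = -2158$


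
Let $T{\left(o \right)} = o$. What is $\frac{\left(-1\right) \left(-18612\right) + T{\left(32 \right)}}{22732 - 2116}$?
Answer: $\frac{4661}{5154} \approx 0.90435$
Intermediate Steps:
$\frac{\left(-1\right) \left(-18612\right) + T{\left(32 \right)}}{22732 - 2116} = \frac{\left(-1\right) \left(-18612\right) + 32}{22732 - 2116} = \frac{18612 + 32}{20616} = 18644 \cdot \frac{1}{20616} = \frac{4661}{5154}$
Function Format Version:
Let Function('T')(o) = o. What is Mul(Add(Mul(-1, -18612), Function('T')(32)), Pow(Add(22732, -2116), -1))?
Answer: Rational(4661, 5154) ≈ 0.90435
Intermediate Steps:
Mul(Add(Mul(-1, -18612), Function('T')(32)), Pow(Add(22732, -2116), -1)) = Mul(Add(Mul(-1, -18612), 32), Pow(Add(22732, -2116), -1)) = Mul(Add(18612, 32), Pow(20616, -1)) = Mul(18644, Rational(1, 20616)) = Rational(4661, 5154)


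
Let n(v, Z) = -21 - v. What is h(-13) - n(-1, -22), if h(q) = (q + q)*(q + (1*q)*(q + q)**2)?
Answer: 228846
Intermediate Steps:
h(q) = 2*q*(q + 4*q**3) (h(q) = (2*q)*(q + q*(2*q)**2) = (2*q)*(q + q*(4*q**2)) = (2*q)*(q + 4*q**3) = 2*q*(q + 4*q**3))
h(-13) - n(-1, -22) = (-13)**2*(2 + 8*(-13)**2) - (-21 - 1*(-1)) = 169*(2 + 8*169) - (-21 + 1) = 169*(2 + 1352) - 1*(-20) = 169*1354 + 20 = 228826 + 20 = 228846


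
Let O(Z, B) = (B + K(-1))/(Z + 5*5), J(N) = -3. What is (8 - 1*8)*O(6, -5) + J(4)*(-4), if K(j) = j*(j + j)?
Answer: 12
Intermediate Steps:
K(j) = 2*j² (K(j) = j*(2*j) = 2*j²)
O(Z, B) = (2 + B)/(25 + Z) (O(Z, B) = (B + 2*(-1)²)/(Z + 5*5) = (B + 2*1)/(Z + 25) = (B + 2)/(25 + Z) = (2 + B)/(25 + Z))
(8 - 1*8)*O(6, -5) + J(4)*(-4) = (8 - 1*8)*((2 - 5)/(25 + 6)) - 3*(-4) = (8 - 8)*(-3/31) + 12 = 0*((1/31)*(-3)) + 12 = 0*(-3/31) + 12 = 0 + 12 = 12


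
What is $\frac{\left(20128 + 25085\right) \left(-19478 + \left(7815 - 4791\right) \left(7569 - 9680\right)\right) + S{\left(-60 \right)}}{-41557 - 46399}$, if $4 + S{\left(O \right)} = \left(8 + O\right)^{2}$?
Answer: $\frac{13159329843}{3998} \approx 3.2915 \cdot 10^{6}$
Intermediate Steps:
$S{\left(O \right)} = -4 + \left(8 + O\right)^{2}$
$\frac{\left(20128 + 25085\right) \left(-19478 + \left(7815 - 4791\right) \left(7569 - 9680\right)\right) + S{\left(-60 \right)}}{-41557 - 46399} = \frac{\left(20128 + 25085\right) \left(-19478 + \left(7815 - 4791\right) \left(7569 - 9680\right)\right) - \left(4 - \left(8 - 60\right)^{2}\right)}{-41557 - 46399} = \frac{45213 \left(-19478 + 3024 \left(-2111\right)\right) - \left(4 - \left(-52\right)^{2}\right)}{-87956} = \left(45213 \left(-19478 - 6383664\right) + \left(-4 + 2704\right)\right) \left(- \frac{1}{87956}\right) = \left(45213 \left(-6403142\right) + 2700\right) \left(- \frac{1}{87956}\right) = \left(-289505259246 + 2700\right) \left(- \frac{1}{87956}\right) = \left(-289505256546\right) \left(- \frac{1}{87956}\right) = \frac{13159329843}{3998}$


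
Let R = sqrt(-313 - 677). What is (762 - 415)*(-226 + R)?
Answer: -78422 + 1041*I*sqrt(110) ≈ -78422.0 + 10918.0*I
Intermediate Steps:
R = 3*I*sqrt(110) (R = sqrt(-990) = 3*I*sqrt(110) ≈ 31.464*I)
(762 - 415)*(-226 + R) = (762 - 415)*(-226 + 3*I*sqrt(110)) = 347*(-226 + 3*I*sqrt(110)) = -78422 + 1041*I*sqrt(110)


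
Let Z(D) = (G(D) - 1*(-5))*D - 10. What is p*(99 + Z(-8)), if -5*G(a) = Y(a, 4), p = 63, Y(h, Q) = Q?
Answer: 17451/5 ≈ 3490.2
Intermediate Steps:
G(a) = -⅘ (G(a) = -⅕*4 = -⅘)
Z(D) = -10 + 21*D/5 (Z(D) = (-⅘ - 1*(-5))*D - 10 = (-⅘ + 5)*D - 10 = 21*D/5 - 10 = -10 + 21*D/5)
p*(99 + Z(-8)) = 63*(99 + (-10 + (21/5)*(-8))) = 63*(99 + (-10 - 168/5)) = 63*(99 - 218/5) = 63*(277/5) = 17451/5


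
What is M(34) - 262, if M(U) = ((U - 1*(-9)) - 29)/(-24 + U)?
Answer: -1303/5 ≈ -260.60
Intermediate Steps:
M(U) = (-20 + U)/(-24 + U) (M(U) = ((U + 9) - 29)/(-24 + U) = ((9 + U) - 29)/(-24 + U) = (-20 + U)/(-24 + U))
M(34) - 262 = (-20 + 34)/(-24 + 34) - 262 = 14/10 - 262 = (⅒)*14 - 262 = 7/5 - 262 = -1303/5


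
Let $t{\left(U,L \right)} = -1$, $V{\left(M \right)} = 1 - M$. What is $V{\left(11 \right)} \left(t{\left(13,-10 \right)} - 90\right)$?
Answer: $910$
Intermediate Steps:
$V{\left(11 \right)} \left(t{\left(13,-10 \right)} - 90\right) = \left(1 - 11\right) \left(-1 - 90\right) = \left(1 - 11\right) \left(-91\right) = \left(-10\right) \left(-91\right) = 910$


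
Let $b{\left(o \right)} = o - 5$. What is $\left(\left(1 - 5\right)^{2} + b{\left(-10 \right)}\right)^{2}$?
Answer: $1$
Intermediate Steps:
$b{\left(o \right)} = -5 + o$
$\left(\left(1 - 5\right)^{2} + b{\left(-10 \right)}\right)^{2} = \left(\left(1 - 5\right)^{2} - 15\right)^{2} = \left(\left(-4\right)^{2} - 15\right)^{2} = \left(16 - 15\right)^{2} = 1^{2} = 1$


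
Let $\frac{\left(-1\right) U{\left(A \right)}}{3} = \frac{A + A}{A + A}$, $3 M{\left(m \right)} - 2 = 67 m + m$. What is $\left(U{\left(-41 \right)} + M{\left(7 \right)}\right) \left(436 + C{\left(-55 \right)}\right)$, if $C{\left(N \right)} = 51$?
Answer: $\frac{228403}{3} \approx 76134.0$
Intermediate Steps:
$M{\left(m \right)} = \frac{2}{3} + \frac{68 m}{3}$ ($M{\left(m \right)} = \frac{2}{3} + \frac{67 m + m}{3} = \frac{2}{3} + \frac{68 m}{3}$)
$U{\left(A \right)} = -3$ ($U{\left(A \right)} = - 3 \frac{A + A}{A + A} = - 3 \frac{2 A}{2 A} = - 3 \cdot 2 A \frac{1}{2 A} = \left(-3\right) 1 = -3$)
$\left(U{\left(-41 \right)} + M{\left(7 \right)}\right) \left(436 + C{\left(-55 \right)}\right) = \left(-3 + \left(\frac{2}{3} + \frac{68}{3} \cdot 7\right)\right) \left(436 + 51\right) = \left(-3 + \left(\frac{2}{3} + \frac{476}{3}\right)\right) 487 = \left(-3 + \frac{478}{3}\right) 487 = \frac{469}{3} \cdot 487 = \frac{228403}{3}$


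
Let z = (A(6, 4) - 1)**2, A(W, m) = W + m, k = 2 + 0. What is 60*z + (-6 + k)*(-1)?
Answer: 4864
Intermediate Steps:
k = 2
z = 81 (z = ((6 + 4) - 1)**2 = (10 - 1)**2 = 9**2 = 81)
60*z + (-6 + k)*(-1) = 60*81 + (-6 + 2)*(-1) = 4860 - 4*(-1) = 4860 + 4 = 4864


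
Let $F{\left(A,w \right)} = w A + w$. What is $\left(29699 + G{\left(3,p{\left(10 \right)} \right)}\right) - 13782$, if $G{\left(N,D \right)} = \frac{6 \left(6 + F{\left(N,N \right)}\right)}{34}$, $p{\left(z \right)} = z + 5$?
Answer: $\frac{270643}{17} \approx 15920.0$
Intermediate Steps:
$F{\left(A,w \right)} = w + A w$ ($F{\left(A,w \right)} = A w + w = w + A w$)
$p{\left(z \right)} = 5 + z$
$G{\left(N,D \right)} = \frac{18}{17} + \frac{3 N \left(1 + N\right)}{17}$ ($G{\left(N,D \right)} = \frac{6 \left(6 + N \left(1 + N\right)\right)}{34} = \left(36 + 6 N \left(1 + N\right)\right) \frac{1}{34} = \frac{18}{17} + \frac{3 N \left(1 + N\right)}{17}$)
$\left(29699 + G{\left(3,p{\left(10 \right)} \right)}\right) - 13782 = \left(29699 + \left(\frac{18}{17} + \frac{3}{17} \cdot 3 \left(1 + 3\right)\right)\right) - 13782 = \left(29699 + \left(\frac{18}{17} + \frac{3}{17} \cdot 3 \cdot 4\right)\right) - 13782 = \left(29699 + \left(\frac{18}{17} + \frac{36}{17}\right)\right) - 13782 = \left(29699 + \frac{54}{17}\right) - 13782 = \frac{504937}{17} - 13782 = \frac{270643}{17}$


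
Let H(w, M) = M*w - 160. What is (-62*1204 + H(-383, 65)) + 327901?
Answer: 228198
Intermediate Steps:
H(w, M) = -160 + M*w
(-62*1204 + H(-383, 65)) + 327901 = (-62*1204 + (-160 + 65*(-383))) + 327901 = (-74648 + (-160 - 24895)) + 327901 = (-74648 - 25055) + 327901 = -99703 + 327901 = 228198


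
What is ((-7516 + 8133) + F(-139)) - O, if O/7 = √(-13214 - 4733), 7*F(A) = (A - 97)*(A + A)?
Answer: 69927/7 - 7*I*√17947 ≈ 9989.6 - 937.76*I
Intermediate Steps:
F(A) = 2*A*(-97 + A)/7 (F(A) = ((A - 97)*(A + A))/7 = ((-97 + A)*(2*A))/7 = (2*A*(-97 + A))/7 = 2*A*(-97 + A)/7)
O = 7*I*√17947 (O = 7*√(-13214 - 4733) = 7*√(-17947) = 7*(I*√17947) = 7*I*√17947 ≈ 937.76*I)
((-7516 + 8133) + F(-139)) - O = ((-7516 + 8133) + (2/7)*(-139)*(-97 - 139)) - 7*I*√17947 = (617 + (2/7)*(-139)*(-236)) - 7*I*√17947 = (617 + 65608/7) - 7*I*√17947 = 69927/7 - 7*I*√17947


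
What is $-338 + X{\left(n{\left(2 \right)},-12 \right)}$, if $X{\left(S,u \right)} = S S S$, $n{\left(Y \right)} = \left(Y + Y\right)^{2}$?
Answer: $3758$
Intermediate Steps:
$n{\left(Y \right)} = 4 Y^{2}$ ($n{\left(Y \right)} = \left(2 Y\right)^{2} = 4 Y^{2}$)
$X{\left(S,u \right)} = S^{3}$ ($X{\left(S,u \right)} = S^{2} S = S^{3}$)
$-338 + X{\left(n{\left(2 \right)},-12 \right)} = -338 + \left(4 \cdot 2^{2}\right)^{3} = -338 + \left(4 \cdot 4\right)^{3} = -338 + 16^{3} = -338 + 4096 = 3758$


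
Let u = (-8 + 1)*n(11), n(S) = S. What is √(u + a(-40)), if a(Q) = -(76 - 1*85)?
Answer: 2*I*√17 ≈ 8.2462*I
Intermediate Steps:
a(Q) = 9 (a(Q) = -(76 - 85) = -1*(-9) = 9)
u = -77 (u = (-8 + 1)*11 = -7*11 = -77)
√(u + a(-40)) = √(-77 + 9) = √(-68) = 2*I*√17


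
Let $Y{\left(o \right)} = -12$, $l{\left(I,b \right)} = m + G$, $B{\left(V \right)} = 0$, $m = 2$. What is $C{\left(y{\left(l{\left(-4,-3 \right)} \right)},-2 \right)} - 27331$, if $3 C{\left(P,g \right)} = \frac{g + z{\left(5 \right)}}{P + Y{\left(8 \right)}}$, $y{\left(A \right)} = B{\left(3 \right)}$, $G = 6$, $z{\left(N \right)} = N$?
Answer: $- \frac{327973}{12} \approx -27331.0$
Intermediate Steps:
$l{\left(I,b \right)} = 8$ ($l{\left(I,b \right)} = 2 + 6 = 8$)
$y{\left(A \right)} = 0$
$C{\left(P,g \right)} = \frac{5 + g}{3 \left(-12 + P\right)}$ ($C{\left(P,g \right)} = \frac{\left(g + 5\right) \frac{1}{P - 12}}{3} = \frac{\left(5 + g\right) \frac{1}{-12 + P}}{3} = \frac{\frac{1}{-12 + P} \left(5 + g\right)}{3} = \frac{5 + g}{3 \left(-12 + P\right)}$)
$C{\left(y{\left(l{\left(-4,-3 \right)} \right)},-2 \right)} - 27331 = \frac{5 - 2}{3 \left(-12 + 0\right)} - 27331 = \frac{1}{3} \frac{1}{-12} \cdot 3 - 27331 = \frac{1}{3} \left(- \frac{1}{12}\right) 3 - 27331 = - \frac{1}{12} - 27331 = - \frac{327973}{12}$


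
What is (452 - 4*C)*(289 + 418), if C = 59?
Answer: 152712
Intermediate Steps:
(452 - 4*C)*(289 + 418) = (452 - 4*59)*(289 + 418) = (452 - 236)*707 = 216*707 = 152712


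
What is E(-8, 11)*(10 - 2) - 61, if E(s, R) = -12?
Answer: -157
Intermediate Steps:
E(-8, 11)*(10 - 2) - 61 = -12*(10 - 2) - 61 = -12*8 - 61 = -96 - 61 = -157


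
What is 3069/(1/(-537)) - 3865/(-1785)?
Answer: -588354148/357 ≈ -1.6481e+6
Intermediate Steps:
3069/(1/(-537)) - 3865/(-1785) = 3069/(-1/537) - 3865*(-1/1785) = 3069*(-537) + 773/357 = -1648053 + 773/357 = -588354148/357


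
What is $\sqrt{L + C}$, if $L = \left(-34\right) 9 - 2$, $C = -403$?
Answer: $3 i \sqrt{79} \approx 26.665 i$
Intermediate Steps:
$L = -308$ ($L = -306 - 2 = -308$)
$\sqrt{L + C} = \sqrt{-308 - 403} = \sqrt{-711} = 3 i \sqrt{79}$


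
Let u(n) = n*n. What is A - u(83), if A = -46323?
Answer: -53212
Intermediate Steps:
u(n) = n²
A - u(83) = -46323 - 1*83² = -46323 - 1*6889 = -46323 - 6889 = -53212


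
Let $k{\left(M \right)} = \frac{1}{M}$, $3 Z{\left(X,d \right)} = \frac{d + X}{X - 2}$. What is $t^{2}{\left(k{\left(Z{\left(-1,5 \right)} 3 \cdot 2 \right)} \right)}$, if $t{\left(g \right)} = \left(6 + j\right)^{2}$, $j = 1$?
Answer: $2401$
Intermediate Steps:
$Z{\left(X,d \right)} = \frac{X + d}{3 \left(-2 + X\right)}$ ($Z{\left(X,d \right)} = \frac{\left(d + X\right) \frac{1}{X - 2}}{3} = \frac{\left(X + d\right) \frac{1}{-2 + X}}{3} = \frac{\frac{1}{-2 + X} \left(X + d\right)}{3} = \frac{X + d}{3 \left(-2 + X\right)}$)
$t{\left(g \right)} = 49$ ($t{\left(g \right)} = \left(6 + 1\right)^{2} = 7^{2} = 49$)
$t^{2}{\left(k{\left(Z{\left(-1,5 \right)} 3 \cdot 2 \right)} \right)} = 49^{2} = 2401$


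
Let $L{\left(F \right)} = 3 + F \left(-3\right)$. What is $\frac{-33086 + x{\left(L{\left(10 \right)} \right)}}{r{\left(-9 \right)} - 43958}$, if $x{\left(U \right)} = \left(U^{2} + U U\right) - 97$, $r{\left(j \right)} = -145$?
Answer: $\frac{10575}{14701} \approx 0.71934$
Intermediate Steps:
$L{\left(F \right)} = 3 - 3 F$
$x{\left(U \right)} = -97 + 2 U^{2}$ ($x{\left(U \right)} = \left(U^{2} + U^{2}\right) - 97 = 2 U^{2} - 97 = -97 + 2 U^{2}$)
$\frac{-33086 + x{\left(L{\left(10 \right)} \right)}}{r{\left(-9 \right)} - 43958} = \frac{-33086 - \left(97 - 2 \left(3 - 30\right)^{2}\right)}{-145 - 43958} = \frac{-33086 - \left(97 - 2 \left(3 - 30\right)^{2}\right)}{-44103} = \left(-33086 - \left(97 - 2 \left(-27\right)^{2}\right)\right) \left(- \frac{1}{44103}\right) = \left(-33086 + \left(-97 + 2 \cdot 729\right)\right) \left(- \frac{1}{44103}\right) = \left(-33086 + \left(-97 + 1458\right)\right) \left(- \frac{1}{44103}\right) = \left(-33086 + 1361\right) \left(- \frac{1}{44103}\right) = \left(-31725\right) \left(- \frac{1}{44103}\right) = \frac{10575}{14701}$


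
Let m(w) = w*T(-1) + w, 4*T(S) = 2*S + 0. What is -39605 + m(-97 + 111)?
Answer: -39598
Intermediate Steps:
T(S) = S/2 (T(S) = (2*S + 0)/4 = (2*S)/4 = S/2)
m(w) = w/2 (m(w) = w*((½)*(-1)) + w = w*(-½) + w = -w/2 + w = w/2)
-39605 + m(-97 + 111) = -39605 + (-97 + 111)/2 = -39605 + (½)*14 = -39605 + 7 = -39598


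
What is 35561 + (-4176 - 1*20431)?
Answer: 10954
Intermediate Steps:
35561 + (-4176 - 1*20431) = 35561 + (-4176 - 20431) = 35561 - 24607 = 10954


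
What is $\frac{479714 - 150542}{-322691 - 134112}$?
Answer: $- \frac{329172}{456803} \approx -0.7206$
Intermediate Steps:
$\frac{479714 - 150542}{-322691 - 134112} = \frac{329172}{-456803} = 329172 \left(- \frac{1}{456803}\right) = - \frac{329172}{456803}$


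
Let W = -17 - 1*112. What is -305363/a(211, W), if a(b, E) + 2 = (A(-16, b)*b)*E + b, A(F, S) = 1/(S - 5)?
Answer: -62904778/15835 ≈ -3972.5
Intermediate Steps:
A(F, S) = 1/(-5 + S)
W = -129 (W = -17 - 112 = -129)
a(b, E) = -2 + b + E*b/(-5 + b) (a(b, E) = -2 + ((b/(-5 + b))*E + b) = -2 + (E*b/(-5 + b) + b) = -2 + (b + E*b/(-5 + b)) = -2 + b + E*b/(-5 + b))
-305363/a(211, W) = -305363*(-5 + 211)/(-129*211 + (-5 + 211)*(-2 + 211)) = -305363*206/(-27219 + 206*209) = -305363*206/(-27219 + 43054) = -305363/((1/206)*15835) = -305363/15835/206 = -305363*206/15835 = -62904778/15835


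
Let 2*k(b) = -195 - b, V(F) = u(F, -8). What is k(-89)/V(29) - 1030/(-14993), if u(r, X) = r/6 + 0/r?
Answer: -163376/14993 ≈ -10.897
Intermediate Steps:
u(r, X) = r/6 (u(r, X) = r*(⅙) + 0 = r/6 + 0 = r/6)
V(F) = F/6
k(b) = -195/2 - b/2 (k(b) = (-195 - b)/2 = -195/2 - b/2)
k(-89)/V(29) - 1030/(-14993) = (-195/2 - ½*(-89))/(((⅙)*29)) - 1030/(-14993) = (-195/2 + 89/2)/(29/6) - 1030*(-1/14993) = -53*6/29 + 1030/14993 = -318/29 + 1030/14993 = -163376/14993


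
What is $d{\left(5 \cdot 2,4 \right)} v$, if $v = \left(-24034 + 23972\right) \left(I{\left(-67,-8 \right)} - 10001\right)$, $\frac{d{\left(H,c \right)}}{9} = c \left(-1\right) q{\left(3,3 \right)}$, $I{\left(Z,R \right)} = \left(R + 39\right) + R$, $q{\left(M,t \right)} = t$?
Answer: $-66812688$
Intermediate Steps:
$I{\left(Z,R \right)} = 39 + 2 R$ ($I{\left(Z,R \right)} = \left(39 + R\right) + R = 39 + 2 R$)
$d{\left(H,c \right)} = - 27 c$ ($d{\left(H,c \right)} = 9 c \left(-1\right) 3 = 9 - c 3 = 9 \left(- 3 c\right) = - 27 c$)
$v = 618636$ ($v = \left(-24034 + 23972\right) \left(\left(39 + 2 \left(-8\right)\right) - 10001\right) = - 62 \left(\left(39 - 16\right) - 10001\right) = - 62 \left(23 - 10001\right) = \left(-62\right) \left(-9978\right) = 618636$)
$d{\left(5 \cdot 2,4 \right)} v = \left(-27\right) 4 \cdot 618636 = \left(-108\right) 618636 = -66812688$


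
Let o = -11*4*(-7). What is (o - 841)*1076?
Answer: -573508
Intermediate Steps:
o = 308 (o = -44*(-7) = 308)
(o - 841)*1076 = (308 - 841)*1076 = -533*1076 = -573508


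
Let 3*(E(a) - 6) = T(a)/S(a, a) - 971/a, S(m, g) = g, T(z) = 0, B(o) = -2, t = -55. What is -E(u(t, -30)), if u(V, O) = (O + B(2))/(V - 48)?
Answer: 99437/96 ≈ 1035.8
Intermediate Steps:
u(V, O) = (-2 + O)/(-48 + V) (u(V, O) = (O - 2)/(V - 48) = (-2 + O)/(-48 + V))
E(a) = 6 - 971/(3*a) (E(a) = 6 + (0/a - 971/a)/3 = 6 + (0 - 971/a)/3 = 6 + (-971/a)/3 = 6 - 971/(3*a))
-E(u(t, -30)) = -(6 - 971*(-48 - 55)/(-2 - 30)/3) = -(6 - 971/(3*(-32/(-103)))) = -(6 - 971/(3*((-1/103*(-32))))) = -(6 - 971/(3*32/103)) = -(6 - 971/3*103/32) = -(6 - 100013/96) = -1*(-99437/96) = 99437/96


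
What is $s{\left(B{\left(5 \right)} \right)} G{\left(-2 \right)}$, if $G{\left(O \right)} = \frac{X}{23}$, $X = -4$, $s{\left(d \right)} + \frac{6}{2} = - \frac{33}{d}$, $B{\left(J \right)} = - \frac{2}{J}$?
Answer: $- \frac{318}{23} \approx -13.826$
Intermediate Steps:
$s{\left(d \right)} = -3 - \frac{33}{d}$
$G{\left(O \right)} = - \frac{4}{23}$
$s{\left(B{\left(5 \right)} \right)} G{\left(-2 \right)} = \left(-3 - \frac{33}{\left(-2\right) \frac{1}{5}}\right) \left(- \frac{4}{23}\right) = \left(-3 - \frac{33}{- \frac{2}{5}}\right) \left(- \frac{4}{23}\right) = \left(-3 - - \frac{165}{2}\right) \left(- \frac{4}{23}\right) = \left(-3 + \frac{165}{2}\right) \left(- \frac{4}{23}\right) = \frac{159}{2} \left(- \frac{4}{23}\right) = - \frac{318}{23}$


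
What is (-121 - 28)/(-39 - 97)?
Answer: 149/136 ≈ 1.0956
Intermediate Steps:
(-121 - 28)/(-39 - 97) = -149/(-136) = -1/136*(-149) = 149/136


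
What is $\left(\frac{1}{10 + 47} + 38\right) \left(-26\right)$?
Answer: $- \frac{56342}{57} \approx -988.46$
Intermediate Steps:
$\left(\frac{1}{10 + 47} + 38\right) \left(-26\right) = \left(\frac{1}{57} + 38\right) \left(-26\right) = \frac{2167}{57} \left(-26\right) = - \frac{56342}{57}$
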